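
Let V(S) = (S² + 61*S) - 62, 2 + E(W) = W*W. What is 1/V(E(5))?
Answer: 1/1870 ≈ 0.00053476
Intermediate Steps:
E(W) = -2 + W² (E(W) = -2 + W*W = -2 + W²)
V(S) = -62 + S² + 61*S
1/V(E(5)) = 1/(-62 + (-2 + 5²)² + 61*(-2 + 5²)) = 1/(-62 + (-2 + 25)² + 61*(-2 + 25)) = 1/(-62 + 23² + 61*23) = 1/(-62 + 529 + 1403) = 1/1870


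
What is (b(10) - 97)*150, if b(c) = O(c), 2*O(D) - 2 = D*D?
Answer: -6900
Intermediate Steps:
O(D) = 1 + D²/2 (O(D) = 1 + (D*D)/2 = 1 + D²/2)
b(c) = 1 + c²/2
(b(10) - 97)*150 = ((1 + (½)*10²) - 97)*150 = ((1 + (½)*100) - 97)*150 = ((1 + 50) - 97)*150 = (51 - 97)*150 = -46*150 = -6900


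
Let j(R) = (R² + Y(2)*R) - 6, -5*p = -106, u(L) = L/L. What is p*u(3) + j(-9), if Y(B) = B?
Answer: 391/5 ≈ 78.200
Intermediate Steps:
u(L) = 1
p = 106/5 (p = -⅕*(-106) = 106/5 ≈ 21.200)
j(R) = -6 + R² + 2*R (j(R) = (R² + 2*R) - 6 = -6 + R² + 2*R)
p*u(3) + j(-9) = (106/5)*1 + (-6 + (-9)² + 2*(-9)) = 106/5 + (-6 + 81 - 18) = 106/5 + 57 = 391/5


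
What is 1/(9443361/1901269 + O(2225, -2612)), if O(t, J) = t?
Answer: 1901269/4239766886 ≈ 0.00044844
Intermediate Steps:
1/(9443361/1901269 + O(2225, -2612)) = 1/(9443361/1901269 + 2225) = 1/(4239766886/1901269) = 1901269/4239766886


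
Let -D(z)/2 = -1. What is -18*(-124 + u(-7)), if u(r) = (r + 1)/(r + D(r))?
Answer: 11052/5 ≈ 2210.4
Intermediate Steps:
D(z) = 2 (D(z) = -2*(-1) = 2)
u(r) = (1 + r)/(2 + r) (u(r) = (r + 1)/(r + 2) = (1 + r)/(2 + r))
-18*(-124 + u(-7)) = -18*(-124 + (1 - 7)/(2 - 7)) = -18*(-124 - 6/(-5)) = -18*(-124 - 1/5*(-6)) = -18*(-124 + 6/5) = -18*(-614/5) = 11052/5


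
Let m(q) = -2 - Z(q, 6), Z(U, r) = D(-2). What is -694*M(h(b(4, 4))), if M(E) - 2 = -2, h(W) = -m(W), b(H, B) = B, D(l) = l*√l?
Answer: 0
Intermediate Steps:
D(l) = l^(3/2)
Z(U, r) = -2*I*√2 (Z(U, r) = (-2)^(3/2) = -2*I*√2)
m(q) = -2 + 2*I*√2 (m(q) = -2 - (-2)*I*√2 = -2 + 2*I*√2)
h(W) = 2 - 2*I*√2 (h(W) = -(-2 + 2*I*√2) = 2 - 2*I*√2)
M(E) = 0 (M(E) = 2 - 2 = 0)
-694*M(h(b(4, 4))) = -694*0 = 0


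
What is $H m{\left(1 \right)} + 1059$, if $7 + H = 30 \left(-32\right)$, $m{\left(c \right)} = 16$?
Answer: $-14413$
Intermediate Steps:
$H = -967$ ($H = -7 + 30 \left(-32\right) = -7 - 960 = -967$)
$H m{\left(1 \right)} + 1059 = \left(-967\right) 16 + 1059 = -15472 + 1059 = -14413$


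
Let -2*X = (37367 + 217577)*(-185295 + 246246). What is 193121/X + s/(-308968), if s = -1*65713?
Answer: 5801142041791/27278875556592 ≈ 0.21266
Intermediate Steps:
s = -65713
X = -7769545872 (X = -(37367 + 217577)*(-185295 + 246246)/2 = -127472*60951 = -½*15539091744 = -7769545872)
193121/X + s/(-308968) = 193121/(-7769545872) - 65713/(-308968) = 193121*(-1/7769545872) - 65713*(-1/308968) = -193121/7769545872 + 65713/308968 = 5801142041791/27278875556592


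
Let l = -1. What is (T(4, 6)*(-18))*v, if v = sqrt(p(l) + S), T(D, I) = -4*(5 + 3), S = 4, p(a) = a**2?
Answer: 576*sqrt(5) ≈ 1288.0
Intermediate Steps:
T(D, I) = -32 (T(D, I) = -4*8 = -32)
v = sqrt(5) (v = sqrt((-1)**2 + 4) = sqrt(1 + 4) = sqrt(5) ≈ 2.2361)
(T(4, 6)*(-18))*v = (-32*(-18))*sqrt(5) = 576*sqrt(5)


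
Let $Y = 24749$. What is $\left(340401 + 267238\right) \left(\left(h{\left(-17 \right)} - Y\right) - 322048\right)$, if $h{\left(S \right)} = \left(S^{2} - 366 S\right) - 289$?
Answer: $-206946652425$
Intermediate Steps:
$h{\left(S \right)} = -289 + S^{2} - 366 S$
$\left(340401 + 267238\right) \left(\left(h{\left(-17 \right)} - Y\right) - 322048\right) = \left(340401 + 267238\right) \left(\left(\left(-289 + \left(-17\right)^{2} - -6222\right) - 24749\right) - 322048\right) = 607639 \left(\left(\left(-289 + 289 + 6222\right) - 24749\right) - 322048\right) = 607639 \left(\left(6222 - 24749\right) - 322048\right) = 607639 \left(-18527 - 322048\right) = 607639 \left(-340575\right) = -206946652425$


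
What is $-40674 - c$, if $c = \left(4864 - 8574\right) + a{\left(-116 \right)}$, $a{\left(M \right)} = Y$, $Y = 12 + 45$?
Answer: $-37021$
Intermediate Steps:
$Y = 57$
$a{\left(M \right)} = 57$
$c = -3653$ ($c = \left(4864 - 8574\right) + 57 = -3710 + 57 = -3653$)
$-40674 - c = -40674 - -3653 = -40674 + 3653 = -37021$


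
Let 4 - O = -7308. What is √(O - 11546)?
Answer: I*√4234 ≈ 65.069*I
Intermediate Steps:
O = 7312 (O = 4 - 1*(-7308) = 4 + 7308 = 7312)
√(O - 11546) = √(7312 - 11546) = √(-4234) = I*√4234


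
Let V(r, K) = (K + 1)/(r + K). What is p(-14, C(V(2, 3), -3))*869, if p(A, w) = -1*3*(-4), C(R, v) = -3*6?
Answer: 10428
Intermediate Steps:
V(r, K) = (1 + K)/(K + r)
C(R, v) = -18
p(A, w) = 12 (p(A, w) = -3*(-4) = 12)
p(-14, C(V(2, 3), -3))*869 = 12*869 = 10428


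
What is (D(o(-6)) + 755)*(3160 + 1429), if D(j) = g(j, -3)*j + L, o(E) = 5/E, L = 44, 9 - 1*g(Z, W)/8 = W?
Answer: 3299491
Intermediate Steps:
g(Z, W) = 72 - 8*W
D(j) = 44 + 96*j (D(j) = (72 - 8*(-3))*j + 44 = (72 + 24)*j + 44 = 96*j + 44 = 44 + 96*j)
(D(o(-6)) + 755)*(3160 + 1429) = ((44 + 96*(5/(-6))) + 755)*(3160 + 1429) = ((44 + 96*(5*(-⅙))) + 755)*4589 = ((44 + 96*(-⅚)) + 755)*4589 = ((44 - 80) + 755)*4589 = (-36 + 755)*4589 = 719*4589 = 3299491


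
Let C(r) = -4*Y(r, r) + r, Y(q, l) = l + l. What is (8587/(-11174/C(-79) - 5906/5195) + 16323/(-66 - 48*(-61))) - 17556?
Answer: -58340521699123/3249692244 ≈ -17953.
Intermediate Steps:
Y(q, l) = 2*l
C(r) = -7*r (C(r) = -8*r + r = -7*r)
(8587/(-11174/C(-79) - 5906/5195) + 16323/(-66 - 48*(-61))) - 17556 = (8587/(-11174/((-7*(-79))) - 5906/5195) + 16323/(-66 - 48*(-61))) - 17556 = (8587/(-11174/553 - 5906*1/5195) + 16323/(-66 + 2928)) - 17556 = (8587/(-11174*1/553 - 5906/5195) + 16323/2862) - 17556 = (8587/(-11174/553 - 5906/5195) + 16323*(1/2862)) - 17556 = (8587/(-61314948/2872835) + 5441/954) - 17556 = (8587*(-2872835/61314948) + 5441/954) - 17556 = (-24669034145/61314948 + 5441/954) - 17556 = -1288924663459/3249692244 - 17556 = -58340521699123/3249692244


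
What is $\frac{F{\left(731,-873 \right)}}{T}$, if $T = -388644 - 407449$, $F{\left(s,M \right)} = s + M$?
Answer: $\frac{142}{796093} \approx 0.00017837$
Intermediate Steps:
$F{\left(s,M \right)} = M + s$
$T = -796093$ ($T = -388644 - 407449 = -796093$)
$\frac{F{\left(731,-873 \right)}}{T} = \frac{-873 + 731}{-796093} = \left(-142\right) \left(- \frac{1}{796093}\right) = \frac{142}{796093}$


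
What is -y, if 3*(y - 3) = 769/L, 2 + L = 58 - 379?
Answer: -2138/969 ≈ -2.2064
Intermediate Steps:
L = -323 (L = -2 + (58 - 379) = -2 - 321 = -323)
y = 2138/969 (y = 3 + (769/(-323))/3 = 3 + (769*(-1/323))/3 = 3 + (1/3)*(-769/323) = 3 - 769/969 = 2138/969 ≈ 2.2064)
-y = -1*2138/969 = -2138/969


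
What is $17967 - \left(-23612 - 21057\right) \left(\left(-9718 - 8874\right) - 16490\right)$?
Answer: $-1567059891$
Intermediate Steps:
$17967 - \left(-23612 - 21057\right) \left(\left(-9718 - 8874\right) - 16490\right) = 17967 - - 44669 \left(\left(-9718 - 8874\right) - 16490\right) = 17967 - - 44669 \left(-18592 - 16490\right) = 17967 - \left(-44669\right) \left(-35082\right) = 17967 - 1567077858 = -1567059891$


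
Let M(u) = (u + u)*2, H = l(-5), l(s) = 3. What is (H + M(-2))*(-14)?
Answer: 70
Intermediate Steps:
H = 3
M(u) = 4*u (M(u) = (2*u)*2 = 4*u)
(H + M(-2))*(-14) = (3 + 4*(-2))*(-14) = (3 - 8)*(-14) = -5*(-14) = 70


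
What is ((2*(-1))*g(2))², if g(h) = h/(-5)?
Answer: 16/25 ≈ 0.64000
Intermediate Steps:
g(h) = -h/5 (g(h) = h*(-⅕) = -h/5)
((2*(-1))*g(2))² = ((2*(-1))*(-⅕*2))² = (-2*(-⅖))² = (⅘)² = 16/25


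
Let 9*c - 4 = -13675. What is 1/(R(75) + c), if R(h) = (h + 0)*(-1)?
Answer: -1/1594 ≈ -0.00062735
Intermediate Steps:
R(h) = -h (R(h) = h*(-1) = -h)
c = -1519 (c = 4/9 + (⅑)*(-13675) = 4/9 - 13675/9 = -1519)
1/(R(75) + c) = 1/(-1*75 - 1519) = 1/(-75 - 1519) = 1/(-1594) = -1/1594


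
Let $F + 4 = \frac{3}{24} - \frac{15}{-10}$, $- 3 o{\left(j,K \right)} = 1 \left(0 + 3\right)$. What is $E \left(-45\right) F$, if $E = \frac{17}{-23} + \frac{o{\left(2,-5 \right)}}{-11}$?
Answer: $- \frac{35055}{506} \approx -69.279$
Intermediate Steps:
$o{\left(j,K \right)} = -1$ ($o{\left(j,K \right)} = - \frac{1 \left(0 + 3\right)}{3} = - \frac{1 \cdot 3}{3} = \left(- \frac{1}{3}\right) 3 = -1$)
$E = - \frac{164}{253}$ ($E = \frac{17}{-23} - \frac{1}{-11} = 17 \left(- \frac{1}{23}\right) - - \frac{1}{11} = - \frac{17}{23} + \frac{1}{11} = - \frac{164}{253} \approx -0.64822$)
$F = - \frac{19}{8}$ ($F = -4 + \left(\frac{3}{24} - \frac{15}{-10}\right) = -4 + \left(3 \cdot \frac{1}{24} - - \frac{3}{2}\right) = -4 + \left(\frac{1}{8} + \frac{3}{2}\right) = -4 + \frac{13}{8} = - \frac{19}{8} \approx -2.375$)
$E \left(-45\right) F = \left(- \frac{164}{253}\right) \left(-45\right) \left(- \frac{19}{8}\right) = \frac{7380}{253} \left(- \frac{19}{8}\right) = - \frac{35055}{506}$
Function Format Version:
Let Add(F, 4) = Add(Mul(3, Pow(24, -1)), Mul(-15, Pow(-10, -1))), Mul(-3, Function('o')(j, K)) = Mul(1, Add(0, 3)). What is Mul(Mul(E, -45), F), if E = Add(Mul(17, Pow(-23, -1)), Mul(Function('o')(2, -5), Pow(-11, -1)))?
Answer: Rational(-35055, 506) ≈ -69.279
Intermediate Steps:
Function('o')(j, K) = -1 (Function('o')(j, K) = Mul(Rational(-1, 3), Mul(1, Add(0, 3))) = Mul(Rational(-1, 3), Mul(1, 3)) = Mul(Rational(-1, 3), 3) = -1)
E = Rational(-164, 253) (E = Add(Mul(17, Pow(-23, -1)), Mul(-1, Pow(-11, -1))) = Add(Mul(17, Rational(-1, 23)), Mul(-1, Rational(-1, 11))) = Add(Rational(-17, 23), Rational(1, 11)) = Rational(-164, 253) ≈ -0.64822)
F = Rational(-19, 8) (F = Add(-4, Add(Mul(3, Pow(24, -1)), Mul(-15, Pow(-10, -1)))) = Add(-4, Add(Mul(3, Rational(1, 24)), Mul(-15, Rational(-1, 10)))) = Add(-4, Add(Rational(1, 8), Rational(3, 2))) = Add(-4, Rational(13, 8)) = Rational(-19, 8) ≈ -2.3750)
Mul(Mul(E, -45), F) = Mul(Mul(Rational(-164, 253), -45), Rational(-19, 8)) = Mul(Rational(7380, 253), Rational(-19, 8)) = Rational(-35055, 506)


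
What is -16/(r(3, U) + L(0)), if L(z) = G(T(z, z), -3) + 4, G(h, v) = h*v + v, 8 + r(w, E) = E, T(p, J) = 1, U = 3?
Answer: 16/7 ≈ 2.2857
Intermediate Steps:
r(w, E) = -8 + E
G(h, v) = v + h*v
L(z) = -2 (L(z) = -3*(1 + 1) + 4 = -3*2 + 4 = -6 + 4 = -2)
-16/(r(3, U) + L(0)) = -16/((-8 + 3) - 2) = -16/(-5 - 2) = -16/(-7) = -16*(-1/7) = 16/7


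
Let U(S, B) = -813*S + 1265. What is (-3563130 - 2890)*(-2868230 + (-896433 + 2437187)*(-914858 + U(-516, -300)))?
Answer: 2714690880795286400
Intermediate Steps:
U(S, B) = 1265 - 813*S
(-3563130 - 2890)*(-2868230 + (-896433 + 2437187)*(-914858 + U(-516, -300))) = (-3563130 - 2890)*(-2868230 + (-896433 + 2437187)*(-914858 + (1265 - 813*(-516)))) = -3566020*(-2868230 + 1540754*(-914858 + (1265 + 419508))) = -3566020*(-2868230 + 1540754*(-914858 + 420773)) = -3566020*(-2868230 + 1540754*(-494085)) = -3566020*(-2868230 - 761263440090) = -3566020*(-761266308320) = 2714690880795286400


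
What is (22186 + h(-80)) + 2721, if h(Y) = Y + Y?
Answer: 24747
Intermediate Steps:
h(Y) = 2*Y
(22186 + h(-80)) + 2721 = (22186 + 2*(-80)) + 2721 = (22186 - 160) + 2721 = 22026 + 2721 = 24747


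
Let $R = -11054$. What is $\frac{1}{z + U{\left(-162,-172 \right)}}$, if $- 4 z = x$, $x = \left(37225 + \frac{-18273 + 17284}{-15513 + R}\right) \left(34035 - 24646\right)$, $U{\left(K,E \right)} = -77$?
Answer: $- \frac{26567}{2321332687758} \approx -1.1445 \cdot 10^{-8}$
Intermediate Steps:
$x = \frac{9285322568396}{26567}$ ($x = \left(37225 + \frac{-18273 + 17284}{-15513 - 11054}\right) \left(34035 - 24646\right) = \left(37225 - \frac{989}{-26567}\right) 9389 = \left(37225 - - \frac{989}{26567}\right) 9389 = \left(37225 + \frac{989}{26567}\right) 9389 = \frac{988957564}{26567} \cdot 9389 = \frac{9285322568396}{26567} \approx 3.4951 \cdot 10^{8}$)
$z = - \frac{2321330642099}{26567}$ ($z = \left(- \frac{1}{4}\right) \frac{9285322568396}{26567} = - \frac{2321330642099}{26567} \approx -8.7377 \cdot 10^{7}$)
$\frac{1}{z + U{\left(-162,-172 \right)}} = \frac{1}{- \frac{2321330642099}{26567} - 77} = \frac{1}{- \frac{2321332687758}{26567}} = - \frac{26567}{2321332687758}$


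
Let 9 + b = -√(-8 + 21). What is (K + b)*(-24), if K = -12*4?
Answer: 1368 + 24*√13 ≈ 1454.5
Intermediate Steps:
K = -48
b = -9 - √13 (b = -9 - √(-8 + 21) = -9 - √13 ≈ -12.606)
(K + b)*(-24) = (-48 + (-9 - √13))*(-24) = (-57 - √13)*(-24) = 1368 + 24*√13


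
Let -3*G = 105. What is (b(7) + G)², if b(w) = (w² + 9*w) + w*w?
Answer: 15876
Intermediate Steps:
G = -35 (G = -⅓*105 = -35)
b(w) = 2*w² + 9*w (b(w) = (w² + 9*w) + w² = 2*w² + 9*w)
(b(7) + G)² = (7*(9 + 2*7) - 35)² = (7*(9 + 14) - 35)² = (7*23 - 35)² = (161 - 35)² = 126² = 15876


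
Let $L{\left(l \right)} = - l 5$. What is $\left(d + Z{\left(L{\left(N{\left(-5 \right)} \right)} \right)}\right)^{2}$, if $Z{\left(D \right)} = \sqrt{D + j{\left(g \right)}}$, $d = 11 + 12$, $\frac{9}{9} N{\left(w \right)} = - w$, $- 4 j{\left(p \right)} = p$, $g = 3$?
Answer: $\frac{\left(46 + i \sqrt{103}\right)^{2}}{4} \approx 503.25 + 233.42 i$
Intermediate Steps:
$j{\left(p \right)} = - \frac{p}{4}$
$N{\left(w \right)} = - w$
$L{\left(l \right)} = - 5 l$
$d = 23$
$Z{\left(D \right)} = \sqrt{- \frac{3}{4} + D}$ ($Z{\left(D \right)} = \sqrt{D - \frac{3}{4}} = \sqrt{- \frac{3}{4} + D}$)
$\left(d + Z{\left(L{\left(N{\left(-5 \right)} \right)} \right)}\right)^{2} = \left(23 + \frac{\sqrt{-3 + 4 \left(- 5 \left(\left(-1\right) \left(-5\right)\right)\right)}}{2}\right)^{2} = \left(23 + \frac{\sqrt{-3 + 4 \left(\left(-5\right) 5\right)}}{2}\right)^{2} = \left(23 + \frac{\sqrt{-3 + 4 \left(-25\right)}}{2}\right)^{2} = \left(23 + \frac{\sqrt{-3 - 100}}{2}\right)^{2} = \left(23 + \frac{\sqrt{-103}}{2}\right)^{2} = \left(23 + \frac{i \sqrt{103}}{2}\right)^{2}$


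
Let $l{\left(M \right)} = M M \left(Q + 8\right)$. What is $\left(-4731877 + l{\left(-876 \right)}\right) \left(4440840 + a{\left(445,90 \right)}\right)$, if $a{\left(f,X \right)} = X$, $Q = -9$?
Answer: $-24421797625290$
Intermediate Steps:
$l{\left(M \right)} = - M^{2}$ ($l{\left(M \right)} = M M \left(-9 + 8\right) = M^{2} \left(-1\right) = - M^{2}$)
$\left(-4731877 + l{\left(-876 \right)}\right) \left(4440840 + a{\left(445,90 \right)}\right) = \left(-4731877 - \left(-876\right)^{2}\right) \left(4440840 + 90\right) = \left(-4731877 - 767376\right) 4440930 = \left(-5499253\right) 4440930 = -24421797625290$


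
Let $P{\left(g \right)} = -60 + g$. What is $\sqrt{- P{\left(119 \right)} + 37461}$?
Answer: $\sqrt{37402} \approx 193.4$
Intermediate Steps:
$\sqrt{- P{\left(119 \right)} + 37461} = \sqrt{- (-60 + 119) + 37461} = \sqrt{\left(-1\right) 59 + 37461} = \sqrt{-59 + 37461} = \sqrt{37402}$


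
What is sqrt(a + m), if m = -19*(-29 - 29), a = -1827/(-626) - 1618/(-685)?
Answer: sqrt(203604555240230)/428810 ≈ 33.276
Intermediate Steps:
a = 2264363/428810 (a = -1827*(-1/626) - 1618*(-1/685) = 1827/626 + 1618/685 = 2264363/428810 ≈ 5.2806)
m = 1102 (m = -19*(-58) = 1102)
sqrt(a + m) = sqrt(2264363/428810 + 1102) = sqrt(474812983/428810) = sqrt(203604555240230)/428810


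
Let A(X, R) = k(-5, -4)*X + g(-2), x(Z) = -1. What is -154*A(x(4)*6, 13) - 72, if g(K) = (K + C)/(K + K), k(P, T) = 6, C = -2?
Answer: 5318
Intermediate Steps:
g(K) = (-2 + K)/(2*K) (g(K) = (K - 2)/(K + K) = (-2 + K)/((2*K)) = (-2 + K)*(1/(2*K)) = (-2 + K)/(2*K))
A(X, R) = 1 + 6*X (A(X, R) = 6*X + (½)*(-2 - 2)/(-2) = 6*X + (½)*(-½)*(-4) = 6*X + 1 = 1 + 6*X)
-154*A(x(4)*6, 13) - 72 = -154*(1 + 6*(-1*6)) - 72 = -154*(1 + 6*(-6)) - 72 = -154*(1 - 36) - 72 = -154*(-35) - 72 = 5390 - 72 = 5318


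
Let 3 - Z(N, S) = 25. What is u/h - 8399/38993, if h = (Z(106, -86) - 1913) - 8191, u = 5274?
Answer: -145348678/197421559 ≈ -0.73623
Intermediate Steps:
Z(N, S) = -22 (Z(N, S) = 3 - 1*25 = 3 - 25 = -22)
h = -10126 (h = (-22 - 1913) - 8191 = -1935 - 8191 = -10126)
u/h - 8399/38993 = 5274/(-10126) - 8399/38993 = 5274*(-1/10126) - 8399*1/38993 = -2637/5063 - 8399/38993 = -145348678/197421559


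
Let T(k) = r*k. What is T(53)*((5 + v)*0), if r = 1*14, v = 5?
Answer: 0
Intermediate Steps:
r = 14
T(k) = 14*k
T(53)*((5 + v)*0) = (14*53)*((5 + 5)*0) = 742*(10*0) = 742*0 = 0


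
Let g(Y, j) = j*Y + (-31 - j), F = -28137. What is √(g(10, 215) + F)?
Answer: I*√26233 ≈ 161.97*I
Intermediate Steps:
g(Y, j) = -31 - j + Y*j (g(Y, j) = Y*j + (-31 - j) = -31 - j + Y*j)
√(g(10, 215) + F) = √((-31 - 1*215 + 10*215) - 28137) = √((-31 - 215 + 2150) - 28137) = √(1904 - 28137) = √(-26233) = I*√26233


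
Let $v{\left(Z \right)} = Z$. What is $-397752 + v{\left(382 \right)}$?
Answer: $-397370$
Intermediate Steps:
$-397752 + v{\left(382 \right)} = -397752 + 382 = -397370$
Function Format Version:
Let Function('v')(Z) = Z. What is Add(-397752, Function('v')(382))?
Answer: -397370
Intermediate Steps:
Add(-397752, Function('v')(382)) = Add(-397752, 382) = -397370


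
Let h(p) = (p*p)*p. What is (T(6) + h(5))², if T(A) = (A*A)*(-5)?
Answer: 3025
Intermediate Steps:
h(p) = p³ (h(p) = p²*p = p³)
T(A) = -5*A² (T(A) = A²*(-5) = -5*A²)
(T(6) + h(5))² = (-5*6² + 5³)² = (-5*36 + 125)² = (-180 + 125)² = (-55)² = 3025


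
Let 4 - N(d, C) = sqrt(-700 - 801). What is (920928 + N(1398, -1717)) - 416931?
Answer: 504001 - I*sqrt(1501) ≈ 5.04e+5 - 38.743*I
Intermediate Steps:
N(d, C) = 4 - I*sqrt(1501) (N(d, C) = 4 - sqrt(-700 - 801) = 4 - sqrt(-1501) = 4 - I*sqrt(1501))
(920928 + N(1398, -1717)) - 416931 = (920928 + (4 - I*sqrt(1501))) - 416931 = (920932 - I*sqrt(1501)) - 416931 = 504001 - I*sqrt(1501)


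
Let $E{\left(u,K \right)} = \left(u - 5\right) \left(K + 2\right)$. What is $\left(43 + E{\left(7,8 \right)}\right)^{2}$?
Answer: $3969$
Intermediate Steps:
$E{\left(u,K \right)} = \left(-5 + u\right) \left(2 + K\right)$
$\left(43 + E{\left(7,8 \right)}\right)^{2} = \left(43 + \left(-10 - 40 + 2 \cdot 7 + 8 \cdot 7\right)\right)^{2} = \left(43 + \left(-10 - 40 + 14 + 56\right)\right)^{2} = \left(43 + 20\right)^{2} = 63^{2} = 3969$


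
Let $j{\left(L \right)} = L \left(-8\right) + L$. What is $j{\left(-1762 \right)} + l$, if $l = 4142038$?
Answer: $4154372$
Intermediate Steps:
$j{\left(L \right)} = - 7 L$ ($j{\left(L \right)} = - 8 L + L = - 7 L$)
$j{\left(-1762 \right)} + l = \left(-7\right) \left(-1762\right) + 4142038 = 12334 + 4142038 = 4154372$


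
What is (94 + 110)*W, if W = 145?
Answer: 29580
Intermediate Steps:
(94 + 110)*W = (94 + 110)*145 = 204*145 = 29580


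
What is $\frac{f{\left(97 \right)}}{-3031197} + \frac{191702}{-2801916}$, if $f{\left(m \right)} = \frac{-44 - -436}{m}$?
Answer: $- \frac{722647326905}{10562005887498} \approx -0.068419$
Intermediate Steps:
$f{\left(m \right)} = \frac{392}{m}$ ($f{\left(m \right)} = \frac{-44 + 436}{m} = \frac{392}{m}$)
$\frac{f{\left(97 \right)}}{-3031197} + \frac{191702}{-2801916} = \frac{392 \cdot \frac{1}{97}}{-3031197} + \frac{191702}{-2801916} = 392 \cdot \frac{1}{97} \left(- \frac{1}{3031197}\right) + 191702 \left(- \frac{1}{2801916}\right) = \frac{392}{97} \left(- \frac{1}{3031197}\right) - \frac{95851}{1400958} = - \frac{392}{294026109} - \frac{95851}{1400958} = - \frac{722647326905}{10562005887498}$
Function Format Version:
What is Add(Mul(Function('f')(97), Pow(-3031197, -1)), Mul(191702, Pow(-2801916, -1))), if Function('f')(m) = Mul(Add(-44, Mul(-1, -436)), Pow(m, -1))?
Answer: Rational(-722647326905, 10562005887498) ≈ -0.068419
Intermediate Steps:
Function('f')(m) = Mul(392, Pow(m, -1)) (Function('f')(m) = Mul(Add(-44, 436), Pow(m, -1)) = Mul(392, Pow(m, -1)))
Add(Mul(Function('f')(97), Pow(-3031197, -1)), Mul(191702, Pow(-2801916, -1))) = Add(Mul(Mul(392, Pow(97, -1)), Pow(-3031197, -1)), Mul(191702, Pow(-2801916, -1))) = Add(Mul(Mul(392, Rational(1, 97)), Rational(-1, 3031197)), Mul(191702, Rational(-1, 2801916))) = Add(Mul(Rational(392, 97), Rational(-1, 3031197)), Rational(-95851, 1400958)) = Add(Rational(-392, 294026109), Rational(-95851, 1400958)) = Rational(-722647326905, 10562005887498)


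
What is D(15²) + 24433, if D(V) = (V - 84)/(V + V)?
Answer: 3664997/150 ≈ 24433.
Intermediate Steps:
D(V) = (-84 + V)/(2*V) (D(V) = (-84 + V)/((2*V)) = (-84 + V)*(1/(2*V)) = (-84 + V)/(2*V))
D(15²) + 24433 = (-84 + 15²)/(2*(15²)) + 24433 = (½)*(-84 + 225)/225 + 24433 = (½)*(1/225)*141 + 24433 = 47/150 + 24433 = 3664997/150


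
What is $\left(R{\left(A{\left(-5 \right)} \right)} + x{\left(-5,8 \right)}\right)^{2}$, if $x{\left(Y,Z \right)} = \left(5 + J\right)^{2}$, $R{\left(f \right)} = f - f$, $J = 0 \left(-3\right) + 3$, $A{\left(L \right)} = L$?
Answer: $4096$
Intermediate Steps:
$J = 3$ ($J = 0 + 3 = 3$)
$R{\left(f \right)} = 0$
$x{\left(Y,Z \right)} = 64$ ($x{\left(Y,Z \right)} = \left(5 + 3\right)^{2} = 8^{2} = 64$)
$\left(R{\left(A{\left(-5 \right)} \right)} + x{\left(-5,8 \right)}\right)^{2} = \left(0 + 64\right)^{2} = 64^{2} = 4096$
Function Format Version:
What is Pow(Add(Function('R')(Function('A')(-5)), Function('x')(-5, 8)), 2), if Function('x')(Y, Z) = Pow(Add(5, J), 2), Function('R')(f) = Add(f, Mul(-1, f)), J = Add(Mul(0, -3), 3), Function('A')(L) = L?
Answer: 4096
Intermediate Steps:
J = 3 (J = Add(0, 3) = 3)
Function('R')(f) = 0
Function('x')(Y, Z) = 64 (Function('x')(Y, Z) = Pow(Add(5, 3), 2) = Pow(8, 2) = 64)
Pow(Add(Function('R')(Function('A')(-5)), Function('x')(-5, 8)), 2) = Pow(Add(0, 64), 2) = Pow(64, 2) = 4096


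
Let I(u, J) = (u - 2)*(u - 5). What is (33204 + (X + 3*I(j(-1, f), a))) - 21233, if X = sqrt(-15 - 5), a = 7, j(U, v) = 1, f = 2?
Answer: 11983 + 2*I*sqrt(5) ≈ 11983.0 + 4.4721*I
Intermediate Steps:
I(u, J) = (-5 + u)*(-2 + u) (I(u, J) = (-2 + u)*(-5 + u) = (-5 + u)*(-2 + u))
X = 2*I*sqrt(5) (X = sqrt(-20) = 2*I*sqrt(5) ≈ 4.4721*I)
(33204 + (X + 3*I(j(-1, f), a))) - 21233 = (33204 + (2*I*sqrt(5) + 3*(10 + 1**2 - 7*1))) - 21233 = (33204 + (2*I*sqrt(5) + 3*(10 + 1 - 7))) - 21233 = (33204 + (2*I*sqrt(5) + 3*4)) - 21233 = (33204 + (2*I*sqrt(5) + 12)) - 21233 = (33204 + (12 + 2*I*sqrt(5))) - 21233 = (33216 + 2*I*sqrt(5)) - 21233 = 11983 + 2*I*sqrt(5)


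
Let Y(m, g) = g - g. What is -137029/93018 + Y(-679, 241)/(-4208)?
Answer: -137029/93018 ≈ -1.4731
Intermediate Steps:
Y(m, g) = 0
-137029/93018 + Y(-679, 241)/(-4208) = -137029/93018 + 0/(-4208) = -137029*1/93018 + 0*(-1/4208) = -137029/93018 + 0 = -137029/93018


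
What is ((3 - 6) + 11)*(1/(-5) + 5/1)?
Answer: 192/5 ≈ 38.400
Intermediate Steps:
((3 - 6) + 11)*(1/(-5) + 5/1) = (-3 + 11)*(1*(-1/5) + 5*1) = 8*(-1/5 + 5) = 8*(24/5) = 192/5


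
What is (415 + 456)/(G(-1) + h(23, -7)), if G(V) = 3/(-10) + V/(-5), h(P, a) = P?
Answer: 8710/229 ≈ 38.035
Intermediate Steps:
G(V) = -3/10 - V/5 (G(V) = 3*(-⅒) + V*(-⅕) = -3/10 - V/5)
(415 + 456)/(G(-1) + h(23, -7)) = (415 + 456)/((-3/10 - ⅕*(-1)) + 23) = 871/((-3/10 + ⅕) + 23) = 871/(-⅒ + 23) = 871/(229/10) = 871*(10/229) = 8710/229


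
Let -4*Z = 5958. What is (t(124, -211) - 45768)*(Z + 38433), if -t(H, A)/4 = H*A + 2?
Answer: 2175233280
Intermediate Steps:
Z = -2979/2 (Z = -¼*5958 = -2979/2 ≈ -1489.5)
t(H, A) = -8 - 4*A*H (t(H, A) = -4*(H*A + 2) = -4*(A*H + 2) = -4*(2 + A*H) = -8 - 4*A*H)
(t(124, -211) - 45768)*(Z + 38433) = ((-8 - 4*(-211)*124) - 45768)*(-2979/2 + 38433) = ((-8 + 104656) - 45768)*(73887/2) = (104648 - 45768)*(73887/2) = 58880*(73887/2) = 2175233280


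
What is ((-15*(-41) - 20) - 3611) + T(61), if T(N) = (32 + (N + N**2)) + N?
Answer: 859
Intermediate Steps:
T(N) = 32 + N**2 + 2*N (T(N) = (32 + N + N**2) + N = 32 + N**2 + 2*N)
((-15*(-41) - 20) - 3611) + T(61) = ((-15*(-41) - 20) - 3611) + (32 + 61**2 + 2*61) = ((615 - 20) - 3611) + (32 + 3721 + 122) = (595 - 3611) + 3875 = -3016 + 3875 = 859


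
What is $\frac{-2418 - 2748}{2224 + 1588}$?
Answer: $- \frac{2583}{1906} \approx -1.3552$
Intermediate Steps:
$\frac{-2418 - 2748}{2224 + 1588} = - \frac{5166}{3812} = \left(-5166\right) \frac{1}{3812} = - \frac{2583}{1906}$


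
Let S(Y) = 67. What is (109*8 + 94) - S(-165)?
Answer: 899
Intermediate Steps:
(109*8 + 94) - S(-165) = (109*8 + 94) - 1*67 = (872 + 94) - 67 = 966 - 67 = 899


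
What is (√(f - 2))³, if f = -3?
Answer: -5*I*√5 ≈ -11.18*I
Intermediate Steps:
(√(f - 2))³ = (√(-3 - 2))³ = (√(-5))³ = (I*√5)³ = -5*I*√5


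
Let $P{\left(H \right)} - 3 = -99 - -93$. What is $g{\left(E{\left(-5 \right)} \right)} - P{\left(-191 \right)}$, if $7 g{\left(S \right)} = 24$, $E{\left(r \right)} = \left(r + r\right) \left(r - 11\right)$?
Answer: $\frac{45}{7} \approx 6.4286$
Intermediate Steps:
$E{\left(r \right)} = 2 r \left(-11 + r\right)$
$g{\left(S \right)} = \frac{24}{7}$ ($g{\left(S \right)} = \frac{1}{7} \cdot 24 = \frac{24}{7}$)
$P{\left(H \right)} = -3$ ($P{\left(H \right)} = 3 - 6 = -3$)
$g{\left(E{\left(-5 \right)} \right)} - P{\left(-191 \right)} = \frac{24}{7} - -3 = \frac{24}{7} + 3 = \frac{45}{7}$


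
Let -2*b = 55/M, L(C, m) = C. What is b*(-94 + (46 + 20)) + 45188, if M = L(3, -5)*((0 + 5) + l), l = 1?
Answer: 407077/9 ≈ 45231.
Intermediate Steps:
M = 18 (M = 3*((0 + 5) + 1) = 3*(5 + 1) = 3*6 = 18)
b = -55/36 (b = -55/(2*18) = -½*55/18 = -55/36 ≈ -1.5278)
b*(-94 + (46 + 20)) + 45188 = -55*(-94 + (46 + 20))/36 + 45188 = -55*(-94 + 66)/36 + 45188 = -55/36*(-28) + 45188 = 385/9 + 45188 = 407077/9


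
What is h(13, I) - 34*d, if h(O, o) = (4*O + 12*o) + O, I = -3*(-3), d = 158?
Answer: -5199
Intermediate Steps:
I = 9
h(O, o) = 5*O + 12*o
h(13, I) - 34*d = (5*13 + 12*9) - 34*158 = (65 + 108) - 5372 = 173 - 5372 = -5199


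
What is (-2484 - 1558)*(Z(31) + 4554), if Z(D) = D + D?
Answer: -18657872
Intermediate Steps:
Z(D) = 2*D
(-2484 - 1558)*(Z(31) + 4554) = (-2484 - 1558)*(2*31 + 4554) = -4042*(62 + 4554) = -4042*4616 = -18657872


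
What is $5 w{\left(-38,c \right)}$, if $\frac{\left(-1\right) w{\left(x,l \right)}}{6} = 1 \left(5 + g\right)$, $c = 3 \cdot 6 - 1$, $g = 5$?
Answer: $-300$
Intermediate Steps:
$c = 17$ ($c = 18 - 1 = 17$)
$w{\left(x,l \right)} = -60$ ($w{\left(x,l \right)} = - 6 \cdot 1 \left(5 + 5\right) = - 6 \cdot 1 \cdot 10 = \left(-6\right) 10 = -60$)
$5 w{\left(-38,c \right)} = 5 \left(-60\right) = -300$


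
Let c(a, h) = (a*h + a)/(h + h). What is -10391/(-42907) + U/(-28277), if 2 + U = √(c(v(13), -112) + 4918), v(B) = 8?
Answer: 293912121/1213281239 - √964705/395878 ≈ 0.23976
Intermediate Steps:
c(a, h) = (a + a*h)/(2*h) (c(a, h) = (a + a*h)/((2*h)) = (a + a*h)*(1/(2*h)) = (a + a*h)/(2*h))
U = -2 + √964705/14 (U = -2 + √((½)*8*(1 - 112)/(-112) + 4918) = -2 + √((½)*8*(-1/112)*(-111) + 4918) = -2 + √(111/28 + 4918) = -2 + √(137815/28) = -2 + √964705/14 ≈ 68.157)
-10391/(-42907) + U/(-28277) = -10391/(-42907) + (-2 + √964705/14)/(-28277) = -10391*(-1/42907) + (-2 + √964705/14)*(-1/28277) = 10391/42907 + (2/28277 - √964705/395878) = 293912121/1213281239 - √964705/395878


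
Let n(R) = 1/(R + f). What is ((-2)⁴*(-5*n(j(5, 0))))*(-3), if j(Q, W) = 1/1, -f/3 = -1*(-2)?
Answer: -48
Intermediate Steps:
f = -6 (f = -(-3)*(-2) = -3*2 = -6)
j(Q, W) = 1
n(R) = 1/(-6 + R) (n(R) = 1/(R - 6) = 1/(-6 + R))
((-2)⁴*(-5*n(j(5, 0))))*(-3) = ((-2)⁴*(-5/(-6 + 1)))*(-3) = (16*(-5/(-5)))*(-3) = (16*(-5*(-⅕)))*(-3) = (16*1)*(-3) = 16*(-3) = -48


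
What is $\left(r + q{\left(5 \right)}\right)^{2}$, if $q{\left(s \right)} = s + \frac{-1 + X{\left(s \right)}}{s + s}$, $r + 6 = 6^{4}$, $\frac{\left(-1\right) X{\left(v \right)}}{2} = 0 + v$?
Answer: $\frac{167417721}{100} \approx 1.6742 \cdot 10^{6}$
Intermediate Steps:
$X{\left(v \right)} = - 2 v$ ($X{\left(v \right)} = - 2 \left(0 + v\right) = - 2 v$)
$r = 1290$ ($r = -6 + 6^{4} = -6 + 1296 = 1290$)
$q{\left(s \right)} = s + \frac{-1 - 2 s}{2 s}$ ($q{\left(s \right)} = s + \frac{-1 - 2 s}{s + s} = s + \frac{-1 - 2 s}{2 s}$)
$\left(r + q{\left(5 \right)}\right)^{2} = \left(1290 - \left(-4 + \frac{1}{10}\right)\right)^{2} = \left(1290 - - \frac{39}{10}\right)^{2} = \left(1290 + \frac{39}{10}\right)^{2} = \left(\frac{12939}{10}\right)^{2} = \frac{167417721}{100}$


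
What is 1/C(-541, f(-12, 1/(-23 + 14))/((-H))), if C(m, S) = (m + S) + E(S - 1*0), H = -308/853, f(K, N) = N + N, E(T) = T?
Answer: -693/375766 ≈ -0.0018442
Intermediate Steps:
f(K, N) = 2*N
H = -308/853 (H = -308*1/853 = -308/853 ≈ -0.36108)
C(m, S) = m + 2*S (C(m, S) = (m + S) + (S - 1*0) = (S + m) + (S + 0) = (S + m) + S = m + 2*S)
1/C(-541, f(-12, 1/(-23 + 14))/((-H))) = 1/(-541 + 2*((2/(-23 + 14))/((-1*(-308/853))))) = 1/(-541 + 2*((2/(-9))/(308/853))) = 1/(-541 + 2*((2*(-⅑))*(853/308))) = 1/(-541 + 2*(-2/9*853/308)) = 1/(-541 + 2*(-853/1386)) = 1/(-541 - 853/693) = 1/(-375766/693) = -693/375766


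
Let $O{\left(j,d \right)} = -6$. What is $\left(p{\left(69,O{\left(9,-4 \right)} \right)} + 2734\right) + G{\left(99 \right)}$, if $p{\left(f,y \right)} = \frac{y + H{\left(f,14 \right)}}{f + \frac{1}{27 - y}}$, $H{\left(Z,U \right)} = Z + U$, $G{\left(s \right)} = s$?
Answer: $\frac{6456115}{2278} \approx 2834.1$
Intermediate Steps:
$H{\left(Z,U \right)} = U + Z$
$p{\left(f,y \right)} = \frac{14 + f + y}{f + \frac{1}{27 - y}}$ ($p{\left(f,y \right)} = \frac{y + \left(14 + f\right)}{f + \frac{1}{27 - y}} = \frac{14 + f + y}{f + \frac{1}{27 - y}}$)
$\left(p{\left(69,O{\left(9,-4 \right)} \right)} + 2734\right) + G{\left(99 \right)} = \left(\frac{-378 + \left(-6\right)^{2} - 1863 - -78 + 69 \left(-6\right)}{-1 - 1863 + 69 \left(-6\right)} + 2734\right) + 99 = \left(\frac{-378 + 36 - 1863 + 78 - 414}{-1 - 1863 - 414} + 2734\right) + 99 = \left(\frac{1}{-2278} \left(-2541\right) + 2734\right) + 99 = \left(\left(- \frac{1}{2278}\right) \left(-2541\right) + 2734\right) + 99 = \left(\frac{2541}{2278} + 2734\right) + 99 = \frac{6230593}{2278} + 99 = \frac{6456115}{2278}$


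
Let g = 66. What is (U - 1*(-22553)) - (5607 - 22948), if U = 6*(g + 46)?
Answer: 40566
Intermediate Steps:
U = 672 (U = 6*(66 + 46) = 6*112 = 672)
(U - 1*(-22553)) - (5607 - 22948) = (672 - 1*(-22553)) - (5607 - 22948) = (672 + 22553) - 1*(-17341) = 23225 + 17341 = 40566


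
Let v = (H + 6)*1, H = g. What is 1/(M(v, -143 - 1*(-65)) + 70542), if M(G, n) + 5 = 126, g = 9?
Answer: 1/70663 ≈ 1.4152e-5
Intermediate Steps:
H = 9
v = 15 (v = (9 + 6)*1 = 15*1 = 15)
M(G, n) = 121 (M(G, n) = -5 + 126 = 121)
1/(M(v, -143 - 1*(-65)) + 70542) = 1/(121 + 70542) = 1/70663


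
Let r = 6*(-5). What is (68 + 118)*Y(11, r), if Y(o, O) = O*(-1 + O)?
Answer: 172980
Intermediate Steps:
r = -30
(68 + 118)*Y(11, r) = (68 + 118)*(-30*(-1 - 30)) = 186*(-30*(-31)) = 186*930 = 172980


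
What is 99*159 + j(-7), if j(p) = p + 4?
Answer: 15738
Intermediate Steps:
j(p) = 4 + p
99*159 + j(-7) = 99*159 + (4 - 7) = 15741 - 3 = 15738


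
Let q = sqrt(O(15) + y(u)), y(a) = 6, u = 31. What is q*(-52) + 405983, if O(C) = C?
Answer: 405983 - 52*sqrt(21) ≈ 4.0574e+5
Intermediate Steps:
q = sqrt(21) (q = sqrt(15 + 6) = sqrt(21) ≈ 4.5826)
q*(-52) + 405983 = sqrt(21)*(-52) + 405983 = -52*sqrt(21) + 405983 = 405983 - 52*sqrt(21)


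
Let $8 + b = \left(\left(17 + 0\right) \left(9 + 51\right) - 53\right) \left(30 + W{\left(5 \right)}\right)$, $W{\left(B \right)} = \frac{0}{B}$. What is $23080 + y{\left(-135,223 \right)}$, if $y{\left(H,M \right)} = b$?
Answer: $52082$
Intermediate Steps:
$W{\left(B \right)} = 0$
$b = 29002$ ($b = -8 + \left(\left(17 + 0\right) \left(9 + 51\right) - 53\right) \left(30 + 0\right) = -8 + \left(17 \cdot 60 - 53\right) 30 = -8 + \left(1020 - 53\right) 30 = -8 + 967 \cdot 30 = -8 + 29010 = 29002$)
$y{\left(H,M \right)} = 29002$
$23080 + y{\left(-135,223 \right)} = 23080 + 29002 = 52082$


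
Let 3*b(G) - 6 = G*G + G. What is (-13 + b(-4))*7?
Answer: -49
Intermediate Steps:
b(G) = 2 + G/3 + G²/3 (b(G) = 2 + (G*G + G)/3 = 2 + (G² + G)/3 = 2 + (G + G²)/3 = 2 + (G/3 + G²/3) = 2 + G/3 + G²/3)
(-13 + b(-4))*7 = (-13 + (2 + (⅓)*(-4) + (⅓)*(-4)²))*7 = (-13 + (2 - 4/3 + (⅓)*16))*7 = (-13 + (2 - 4/3 + 16/3))*7 = (-13 + 6)*7 = -7*7 = -49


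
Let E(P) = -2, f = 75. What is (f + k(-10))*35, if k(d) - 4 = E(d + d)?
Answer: 2695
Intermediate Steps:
k(d) = 2 (k(d) = 4 - 2 = 2)
(f + k(-10))*35 = (75 + 2)*35 = 77*35 = 2695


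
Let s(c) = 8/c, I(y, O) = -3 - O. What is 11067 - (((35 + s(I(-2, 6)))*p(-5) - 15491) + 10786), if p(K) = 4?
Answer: 140720/9 ≈ 15636.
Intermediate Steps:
11067 - (((35 + s(I(-2, 6)))*p(-5) - 15491) + 10786) = 11067 - (((35 + 8/(-3 - 1*6))*4 - 15491) + 10786) = 11067 - (((35 + 8/(-3 - 6))*4 - 15491) + 10786) = 11067 - (((35 + 8/(-9))*4 - 15491) + 10786) = 11067 - (((35 + 8*(-1/9))*4 - 15491) + 10786) = 11067 - (((35 - 8/9)*4 - 15491) + 10786) = 11067 - (((307/9)*4 - 15491) + 10786) = 11067 - ((1228/9 - 15491) + 10786) = 11067 - (-138191/9 + 10786) = 11067 - 1*(-41117/9) = 11067 + 41117/9 = 140720/9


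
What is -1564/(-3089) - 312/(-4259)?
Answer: 7624844/13156051 ≈ 0.57957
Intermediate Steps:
-1564/(-3089) - 312/(-4259) = -1564*(-1/3089) - 312*(-1/4259) = 1564/3089 + 312/4259 = 7624844/13156051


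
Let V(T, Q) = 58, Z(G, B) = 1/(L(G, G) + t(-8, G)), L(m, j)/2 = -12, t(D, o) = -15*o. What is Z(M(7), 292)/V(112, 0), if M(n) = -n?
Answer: 1/4698 ≈ 0.00021286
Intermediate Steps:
L(m, j) = -24 (L(m, j) = 2*(-12) = -24)
Z(G, B) = 1/(-24 - 15*G)
Z(M(7), 292)/V(112, 0) = -1/(24 + 15*(-1*7))/58 = -1/(24 + 15*(-7))*(1/58) = -1/(24 - 105)*(1/58) = -1/(-81)*(1/58) = -1*(-1/81)*(1/58) = (1/81)*(1/58) = 1/4698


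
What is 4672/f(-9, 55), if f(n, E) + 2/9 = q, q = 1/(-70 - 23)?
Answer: -1303488/65 ≈ -20054.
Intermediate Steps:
q = -1/93 (q = 1/(-93) = -1/93 ≈ -0.010753)
f(n, E) = -65/279 (f(n, E) = -2/9 - 1/93 = -65/279)
4672/f(-9, 55) = 4672/(-65/279) = 4672*(-279/65) = -1303488/65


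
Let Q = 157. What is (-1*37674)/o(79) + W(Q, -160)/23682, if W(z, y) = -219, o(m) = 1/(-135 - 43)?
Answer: 52936942895/7894 ≈ 6.7060e+6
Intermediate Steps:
o(m) = -1/178 (o(m) = 1/(-178) = -1/178)
(-1*37674)/o(79) + W(Q, -160)/23682 = (-1*37674)/(-1/178) - 219/23682 = -37674*(-178) - 219*1/23682 = 6705972 - 73/7894 = 52936942895/7894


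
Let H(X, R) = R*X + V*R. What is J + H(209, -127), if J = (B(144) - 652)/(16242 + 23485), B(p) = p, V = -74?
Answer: -681119923/39727 ≈ -17145.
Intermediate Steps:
J = -508/39727 (J = (144 - 652)/(16242 + 23485) = -508/39727 ≈ -0.012787)
H(X, R) = -74*R + R*X (H(X, R) = R*X - 74*R = -74*R + R*X)
J + H(209, -127) = -508/39727 - 127*(-74 + 209) = -508/39727 - 127*135 = -508/39727 - 17145 = -681119923/39727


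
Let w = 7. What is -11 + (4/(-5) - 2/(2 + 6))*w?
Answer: -367/20 ≈ -18.350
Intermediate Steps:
-11 + (4/(-5) - 2/(2 + 6))*w = -11 + (4/(-5) - 2/(2 + 6))*7 = -11 + (4*(-⅕) - 2/8)*7 = -11 + (-⅘ - 2*⅛)*7 = -11 + (-⅘ - ¼)*7 = -11 - 21/20*7 = -11 - 147/20 = -367/20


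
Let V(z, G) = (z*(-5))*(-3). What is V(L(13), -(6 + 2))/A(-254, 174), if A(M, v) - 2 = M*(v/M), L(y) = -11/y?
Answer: -15/208 ≈ -0.072115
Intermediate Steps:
V(z, G) = 15*z (V(z, G) = -5*z*(-3) = 15*z)
A(M, v) = 2 + v (A(M, v) = 2 + M*(v/M) = 2 + v)
V(L(13), -(6 + 2))/A(-254, 174) = (15*(-11/13))/(2 + 174) = (15*(-11*1/13))/176 = (15*(-11/13))*(1/176) = -165/13*1/176 = -15/208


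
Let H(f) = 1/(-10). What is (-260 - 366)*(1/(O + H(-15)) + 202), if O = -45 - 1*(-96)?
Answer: -64370328/509 ≈ -1.2646e+5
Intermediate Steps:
H(f) = -⅒
O = 51 (O = -45 + 96 = 51)
(-260 - 366)*(1/(O + H(-15)) + 202) = (-260 - 366)*(1/(51 - ⅒) + 202) = -626*(1/(509/10) + 202) = -626*(10/509 + 202) = -626*102828/509 = -64370328/509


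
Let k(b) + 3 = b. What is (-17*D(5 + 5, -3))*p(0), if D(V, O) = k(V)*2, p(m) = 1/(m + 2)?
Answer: -119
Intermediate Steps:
k(b) = -3 + b
p(m) = 1/(2 + m)
D(V, O) = -6 + 2*V (D(V, O) = (-3 + V)*2 = -6 + 2*V)
(-17*D(5 + 5, -3))*p(0) = (-17*(-6 + 2*(5 + 5)))/(2 + 0) = -17*(-6 + 2*10)/2 = -17*(-6 + 20)*(½) = -17*14*(½) = -238*½ = -119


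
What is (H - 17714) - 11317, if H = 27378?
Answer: -1653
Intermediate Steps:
(H - 17714) - 11317 = (27378 - 17714) - 11317 = 9664 - 11317 = -1653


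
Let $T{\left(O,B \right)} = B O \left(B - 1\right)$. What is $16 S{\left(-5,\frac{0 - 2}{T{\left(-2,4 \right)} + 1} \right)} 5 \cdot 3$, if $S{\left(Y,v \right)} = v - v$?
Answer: $0$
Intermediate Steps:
$T{\left(O,B \right)} = B O \left(-1 + B\right)$ ($T{\left(O,B \right)} = B O \left(B - 1\right) = B O \left(-1 + B\right)$)
$S{\left(Y,v \right)} = 0$
$16 S{\left(-5,\frac{0 - 2}{T{\left(-2,4 \right)} + 1} \right)} 5 \cdot 3 = 16 \cdot 0 \cdot 5 \cdot 3 = 0 \cdot 15 = 0$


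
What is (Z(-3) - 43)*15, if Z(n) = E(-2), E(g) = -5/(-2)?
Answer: -1215/2 ≈ -607.50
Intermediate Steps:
E(g) = 5/2 (E(g) = -5*(-1/2) = 5/2)
Z(n) = 5/2
(Z(-3) - 43)*15 = (5/2 - 43)*15 = -81/2*15 = -1215/2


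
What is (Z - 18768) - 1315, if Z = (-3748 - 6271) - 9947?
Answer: -40049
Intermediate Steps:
Z = -19966 (Z = -10019 - 9947 = -19966)
(Z - 18768) - 1315 = (-19966 - 18768) - 1315 = -38734 - 1315 = -40049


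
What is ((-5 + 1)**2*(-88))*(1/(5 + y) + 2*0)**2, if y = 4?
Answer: -1408/81 ≈ -17.383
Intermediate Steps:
((-5 + 1)**2*(-88))*(1/(5 + y) + 2*0)**2 = ((-5 + 1)**2*(-88))*(1/(5 + 4) + 2*0)**2 = ((-4)**2*(-88))*(1/9 + 0)**2 = (16*(-88))*(1/9 + 0)**2 = -1408*(1/9)**2 = -1408*1/81 = -1408/81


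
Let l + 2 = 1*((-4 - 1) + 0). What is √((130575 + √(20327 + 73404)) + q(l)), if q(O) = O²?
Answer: √(130624 + √93731) ≈ 361.84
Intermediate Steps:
l = -7 (l = -2 + 1*((-4 - 1) + 0) = -2 + 1*(-5 + 0) = -2 + 1*(-5) = -2 - 5 = -7)
√((130575 + √(20327 + 73404)) + q(l)) = √((130575 + √(20327 + 73404)) + (-7)²) = √((130575 + √93731) + 49) = √(130624 + √93731)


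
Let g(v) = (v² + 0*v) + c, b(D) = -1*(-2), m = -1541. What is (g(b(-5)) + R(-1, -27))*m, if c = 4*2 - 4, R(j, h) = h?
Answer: 29279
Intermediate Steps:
c = 4 (c = 8 - 4 = 4)
b(D) = 2
g(v) = 4 + v² (g(v) = (v² + 0*v) + 4 = (v² + 0) + 4 = v² + 4 = 4 + v²)
(g(b(-5)) + R(-1, -27))*m = ((4 + 2²) - 27)*(-1541) = ((4 + 4) - 27)*(-1541) = (8 - 27)*(-1541) = -19*(-1541) = 29279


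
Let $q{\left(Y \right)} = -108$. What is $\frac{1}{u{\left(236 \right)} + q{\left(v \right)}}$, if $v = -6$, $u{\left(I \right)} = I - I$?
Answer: $- \frac{1}{108} \approx -0.0092593$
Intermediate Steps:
$u{\left(I \right)} = 0$
$\frac{1}{u{\left(236 \right)} + q{\left(v \right)}} = \frac{1}{0 - 108} = \frac{1}{-108} = - \frac{1}{108}$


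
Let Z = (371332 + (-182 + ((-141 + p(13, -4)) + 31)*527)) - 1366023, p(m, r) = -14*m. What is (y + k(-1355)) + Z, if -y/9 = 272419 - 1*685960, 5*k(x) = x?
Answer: 2572841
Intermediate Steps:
k(x) = x/5
y = 3721869 (y = -9*(272419 - 1*685960) = -9*(272419 - 685960) = -9*(-413541) = 3721869)
Z = -1148757 (Z = (371332 + (-182 + ((-141 - 14*13) + 31)*527)) - 1366023 = (371332 + (-182 + ((-141 - 182) + 31)*527)) - 1366023 = (371332 + (-182 + (-323 + 31)*527)) - 1366023 = (371332 + (-182 - 292*527)) - 1366023 = (371332 + (-182 - 153884)) - 1366023 = (371332 - 154066) - 1366023 = 217266 - 1366023 = -1148757)
(y + k(-1355)) + Z = (3721869 + (1/5)*(-1355)) - 1148757 = (3721869 - 271) - 1148757 = 3721598 - 1148757 = 2572841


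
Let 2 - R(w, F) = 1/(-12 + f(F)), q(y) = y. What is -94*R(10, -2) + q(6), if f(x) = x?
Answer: -1321/7 ≈ -188.71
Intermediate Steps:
R(w, F) = 2 - 1/(-12 + F)
-94*R(10, -2) + q(6) = -94*(-25 + 2*(-2))/(-12 - 2) + 6 = -94*(-25 - 4)/(-14) + 6 = -(-47)*(-29)/7 + 6 = -94*29/14 + 6 = -1363/7 + 6 = -1321/7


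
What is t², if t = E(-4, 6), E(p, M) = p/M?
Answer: 4/9 ≈ 0.44444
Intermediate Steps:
t = -⅔ (t = -4/6 = -4*⅙ = -⅔ ≈ -0.66667)
t² = (-⅔)² = 4/9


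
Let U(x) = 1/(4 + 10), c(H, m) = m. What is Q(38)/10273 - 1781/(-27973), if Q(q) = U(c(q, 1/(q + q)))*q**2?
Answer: 148269997/2011566403 ≈ 0.073709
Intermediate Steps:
U(x) = 1/14
Q(q) = q**2/14
Q(38)/10273 - 1781/(-27973) = ((1/14)*38**2)/10273 - 1781/(-27973) = ((1/14)*1444)*(1/10273) - 1781*(-1/27973) = (722/7)*(1/10273) + 1781/27973 = 722/71911 + 1781/27973 = 148269997/2011566403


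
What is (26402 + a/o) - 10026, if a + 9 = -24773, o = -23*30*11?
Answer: 62159311/3795 ≈ 16379.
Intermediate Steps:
o = -7590 (o = -690*11 = -7590)
a = -24782 (a = -9 - 24773 = -24782)
(26402 + a/o) - 10026 = (26402 - 24782/(-7590)) - 10026 = (26402 - 24782*(-1/7590)) - 10026 = (26402 + 12391/3795) - 10026 = 100207981/3795 - 10026 = 62159311/3795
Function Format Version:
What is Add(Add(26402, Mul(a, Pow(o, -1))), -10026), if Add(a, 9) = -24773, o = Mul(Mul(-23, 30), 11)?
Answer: Rational(62159311, 3795) ≈ 16379.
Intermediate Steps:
o = -7590 (o = Mul(-690, 11) = -7590)
a = -24782 (a = Add(-9, -24773) = -24782)
Add(Add(26402, Mul(a, Pow(o, -1))), -10026) = Add(Add(26402, Mul(-24782, Pow(-7590, -1))), -10026) = Add(Add(26402, Mul(-24782, Rational(-1, 7590))), -10026) = Add(Add(26402, Rational(12391, 3795)), -10026) = Add(Rational(100207981, 3795), -10026) = Rational(62159311, 3795)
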